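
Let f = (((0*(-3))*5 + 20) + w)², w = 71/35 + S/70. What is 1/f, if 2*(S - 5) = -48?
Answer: 4900/2319529 ≈ 0.0021125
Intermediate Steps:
S = -19 (S = 5 + (½)*(-48) = 5 - 24 = -19)
w = 123/70 (w = 71/35 - 19/70 = 123/70 ≈ 1.7571)
f = 2319529/4900 (f = (((0*(-3))*5 + 20) + 123/70)² = ((0*5 + 20) + 123/70)² = ((0 + 20) + 123/70)² = (20 + 123/70)² = (1523/70)² = 2319529/4900 ≈ 473.37)
1/f = 1/(2319529/4900) = 4900/2319529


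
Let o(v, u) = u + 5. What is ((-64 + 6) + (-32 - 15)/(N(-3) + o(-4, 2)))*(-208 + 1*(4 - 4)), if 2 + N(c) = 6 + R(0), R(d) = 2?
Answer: 12816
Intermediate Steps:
N(c) = 6 (N(c) = -2 + (6 + 2) = -2 + 8 = 6)
o(v, u) = 5 + u
((-64 + 6) + (-32 - 15)/(N(-3) + o(-4, 2)))*(-208 + 1*(4 - 4)) = ((-64 + 6) + (-32 - 15)/(6 + (5 + 2)))*(-208 + 1*(4 - 4)) = (-58 - 47/(6 + 7))*(-208 + 1*0) = (-58 - 47/13)*(-208 + 0) = (-58 - 47*1/13)*(-208) = (-58 - 47/13)*(-208) = -801/13*(-208) = 12816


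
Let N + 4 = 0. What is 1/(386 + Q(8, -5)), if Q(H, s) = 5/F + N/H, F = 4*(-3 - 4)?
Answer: 28/10789 ≈ 0.0025952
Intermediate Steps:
F = -28 (F = 4*(-7) = -28)
N = -4 (N = -4 + 0 = -4)
Q(H, s) = -5/28 - 4/H (Q(H, s) = 5/(-28) - 4/H = 5*(-1/28) - 4/H = -5/28 - 4/H)
1/(386 + Q(8, -5)) = 1/(386 + (-5/28 - 4/8)) = 1/(386 + (-5/28 - 4*⅛)) = 1/(386 + (-5/28 - ½)) = 1/(386 - 19/28) = 1/(10789/28) = 28/10789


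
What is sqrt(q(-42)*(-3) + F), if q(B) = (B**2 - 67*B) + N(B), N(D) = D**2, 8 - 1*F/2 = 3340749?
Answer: 2*I*sqrt(1675127) ≈ 2588.5*I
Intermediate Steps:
F = -6681482 (F = 16 - 2*3340749 = 16 - 6681498 = -6681482)
q(B) = -67*B + 2*B**2 (q(B) = (B**2 - 67*B) + B**2 = -67*B + 2*B**2)
sqrt(q(-42)*(-3) + F) = sqrt(-42*(-67 + 2*(-42))*(-3) - 6681482) = sqrt(-42*(-67 - 84)*(-3) - 6681482) = sqrt(-42*(-151)*(-3) - 6681482) = sqrt(6342*(-3) - 6681482) = sqrt(-19026 - 6681482) = sqrt(-6700508) = 2*I*sqrt(1675127)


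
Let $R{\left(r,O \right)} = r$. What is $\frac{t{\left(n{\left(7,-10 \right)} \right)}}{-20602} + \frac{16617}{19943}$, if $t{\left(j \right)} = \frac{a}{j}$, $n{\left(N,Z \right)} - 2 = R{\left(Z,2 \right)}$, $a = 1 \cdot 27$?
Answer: $\frac{2739285933}{3286925488} \approx 0.83339$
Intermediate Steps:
$a = 27$
$n{\left(N,Z \right)} = 2 + Z$
$t{\left(j \right)} = \frac{27}{j}$
$\frac{t{\left(n{\left(7,-10 \right)} \right)}}{-20602} + \frac{16617}{19943} = \frac{27 \frac{1}{2 - 10}}{-20602} + \frac{16617}{19943} = \frac{27}{-8} \left(- \frac{1}{20602}\right) + 16617 \cdot \frac{1}{19943} = 27 \left(- \frac{1}{8}\right) \left(- \frac{1}{20602}\right) + \frac{16617}{19943} = \left(- \frac{27}{8}\right) \left(- \frac{1}{20602}\right) + \frac{16617}{19943} = \frac{27}{164816} + \frac{16617}{19943} = \frac{2739285933}{3286925488}$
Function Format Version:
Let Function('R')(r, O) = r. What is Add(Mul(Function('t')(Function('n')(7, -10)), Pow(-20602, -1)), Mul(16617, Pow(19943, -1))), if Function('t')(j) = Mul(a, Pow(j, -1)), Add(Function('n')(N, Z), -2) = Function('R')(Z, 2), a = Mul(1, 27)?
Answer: Rational(2739285933, 3286925488) ≈ 0.83339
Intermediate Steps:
a = 27
Function('n')(N, Z) = Add(2, Z)
Function('t')(j) = Mul(27, Pow(j, -1))
Add(Mul(Function('t')(Function('n')(7, -10)), Pow(-20602, -1)), Mul(16617, Pow(19943, -1))) = Add(Mul(Mul(27, Pow(Add(2, -10), -1)), Pow(-20602, -1)), Mul(16617, Pow(19943, -1))) = Add(Mul(Mul(27, Pow(-8, -1)), Rational(-1, 20602)), Mul(16617, Rational(1, 19943))) = Add(Mul(Mul(27, Rational(-1, 8)), Rational(-1, 20602)), Rational(16617, 19943)) = Add(Mul(Rational(-27, 8), Rational(-1, 20602)), Rational(16617, 19943)) = Add(Rational(27, 164816), Rational(16617, 19943)) = Rational(2739285933, 3286925488)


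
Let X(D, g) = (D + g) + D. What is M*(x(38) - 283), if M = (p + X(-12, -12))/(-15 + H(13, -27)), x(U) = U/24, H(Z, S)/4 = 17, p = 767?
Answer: -2468587/636 ≈ -3881.4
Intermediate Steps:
H(Z, S) = 68 (H(Z, S) = 4*17 = 68)
x(U) = U/24 (x(U) = U*(1/24) = U/24)
X(D, g) = g + 2*D
M = 731/53 (M = (767 + (-12 + 2*(-12)))/(-15 + 68) = (767 + (-12 - 24))/53 = (767 - 36)*(1/53) = 731*(1/53) = 731/53 ≈ 13.792)
M*(x(38) - 283) = 731*((1/24)*38 - 283)/53 = 731*(19/12 - 283)/53 = (731/53)*(-3377/12) = -2468587/636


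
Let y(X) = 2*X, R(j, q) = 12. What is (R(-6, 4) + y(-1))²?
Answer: 100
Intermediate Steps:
(R(-6, 4) + y(-1))² = (12 + 2*(-1))² = (12 - 2)² = 10² = 100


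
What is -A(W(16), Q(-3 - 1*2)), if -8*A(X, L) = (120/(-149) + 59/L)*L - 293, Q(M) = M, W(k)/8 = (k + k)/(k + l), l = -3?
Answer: -17133/596 ≈ -28.747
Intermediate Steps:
W(k) = 16*k/(-3 + k) (W(k) = 8*((k + k)/(k - 3)) = 8*((2*k)/(-3 + k)) = 8*(2*k/(-3 + k)) = 16*k/(-3 + k))
A(X, L) = 293/8 - L*(-120/149 + 59/L)/8 (A(X, L) = -((120/(-149) + 59/L)*L - 293)/8 = -((120*(-1/149) + 59/L)*L - 293)/8 = -((-120/149 + 59/L)*L - 293)/8 = -(L*(-120/149 + 59/L) - 293)/8 = -(-293 + L*(-120/149 + 59/L))/8 = 293/8 - L*(-120/149 + 59/L)/8)
-A(W(16), Q(-3 - 1*2)) = -(117/4 + 15*(-3 - 1*2)/149) = -(117/4 + 15*(-3 - 2)/149) = -(117/4 + (15/149)*(-5)) = -(117/4 - 75/149) = -1*17133/596 = -17133/596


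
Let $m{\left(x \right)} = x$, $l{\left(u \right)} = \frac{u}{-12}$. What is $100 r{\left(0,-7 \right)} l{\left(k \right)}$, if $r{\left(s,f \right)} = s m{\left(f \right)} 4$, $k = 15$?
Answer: $0$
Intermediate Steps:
$l{\left(u \right)} = - \frac{u}{12}$ ($l{\left(u \right)} = u \left(- \frac{1}{12}\right) = - \frac{u}{12}$)
$r{\left(s,f \right)} = 4 f s$ ($r{\left(s,f \right)} = s f 4 = f s 4 = 4 f s$)
$100 r{\left(0,-7 \right)} l{\left(k \right)} = 100 \cdot 4 \left(-7\right) 0 \left(\left(- \frac{1}{12}\right) 15\right) = 100 \cdot 0 \left(- \frac{5}{4}\right) = 0 \left(- \frac{5}{4}\right) = 0$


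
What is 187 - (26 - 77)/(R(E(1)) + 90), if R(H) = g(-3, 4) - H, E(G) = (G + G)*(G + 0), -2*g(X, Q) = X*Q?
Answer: 17629/94 ≈ 187.54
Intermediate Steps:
g(X, Q) = -Q*X/2 (g(X, Q) = -X*Q/2 = -Q*X/2)
E(G) = 2*G² (E(G) = (2*G)*G = 2*G²)
R(H) = 6 - H (R(H) = -½*4*(-3) - H = 6 - H)
187 - (26 - 77)/(R(E(1)) + 90) = 187 - (26 - 77)/((6 - 2*1²) + 90) = 187 - (-51)/((6 - 2) + 90) = 187 - (-51)/(4 + 90) = 187 - (-51)/94 = 187 - 1*(-51/94) = 187 + 51/94 = 17629/94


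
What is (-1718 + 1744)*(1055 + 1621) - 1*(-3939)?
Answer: 73515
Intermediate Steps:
(-1718 + 1744)*(1055 + 1621) - 1*(-3939) = 26*2676 + 3939 = 69576 + 3939 = 73515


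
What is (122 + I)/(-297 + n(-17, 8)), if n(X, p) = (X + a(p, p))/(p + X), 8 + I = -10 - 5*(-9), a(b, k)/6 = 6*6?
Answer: -1341/2872 ≈ -0.46692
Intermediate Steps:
a(b, k) = 216 (a(b, k) = 6*(6*6) = 6*36 = 216)
I = 27 (I = -8 + (-10 - 5*(-9)) = -8 + (-10 + 45) = -8 + 35 = 27)
n(X, p) = (216 + X)/(X + p) (n(X, p) = (X + 216)/(p + X) = (216 + X)/(X + p))
(122 + I)/(-297 + n(-17, 8)) = (122 + 27)/(-297 + (216 - 17)/(-17 + 8)) = 149/(-297 + 199/(-9)) = 149/(-297 - 1/9*199) = 149/(-297 - 199/9) = 149/(-2872/9) = 149*(-9/2872) = -1341/2872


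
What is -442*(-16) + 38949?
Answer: 46021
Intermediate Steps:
-442*(-16) + 38949 = 7072 + 38949 = 46021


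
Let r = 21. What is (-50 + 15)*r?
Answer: -735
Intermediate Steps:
(-50 + 15)*r = (-50 + 15)*21 = -35*21 = -735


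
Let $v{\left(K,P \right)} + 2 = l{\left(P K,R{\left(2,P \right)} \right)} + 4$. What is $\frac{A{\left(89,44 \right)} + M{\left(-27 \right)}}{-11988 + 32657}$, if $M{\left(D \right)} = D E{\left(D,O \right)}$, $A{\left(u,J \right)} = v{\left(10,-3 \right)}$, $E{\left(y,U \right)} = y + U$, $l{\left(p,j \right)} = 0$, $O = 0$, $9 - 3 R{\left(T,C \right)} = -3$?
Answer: $\frac{731}{20669} \approx 0.035367$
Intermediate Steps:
$R{\left(T,C \right)} = 4$ ($R{\left(T,C \right)} = 3 - -1 = 3 + 1 = 4$)
$E{\left(y,U \right)} = U + y$
$v{\left(K,P \right)} = 2$ ($v{\left(K,P \right)} = -2 + \left(0 + 4\right) = -2 + 4 = 2$)
$A{\left(u,J \right)} = 2$
$M{\left(D \right)} = D^{2}$ ($M{\left(D \right)} = D \left(0 + D\right) = D D = D^{2}$)
$\frac{A{\left(89,44 \right)} + M{\left(-27 \right)}}{-11988 + 32657} = \frac{2 + \left(-27\right)^{2}}{-11988 + 32657} = \frac{2 + 729}{20669} = 731 \cdot \frac{1}{20669} = \frac{731}{20669}$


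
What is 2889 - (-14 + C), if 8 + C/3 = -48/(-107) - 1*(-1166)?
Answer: -61241/107 ≈ -572.35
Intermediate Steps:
C = 371862/107 (C = -24 + 3*(-48/(-107) - 1*(-1166)) = -24 + 3*(-48*(-1/107) + 1166) = -24 + 3*(48/107 + 1166) = -24 + 3*(124810/107) = -24 + 374430/107 = 371862/107 ≈ 3475.3)
2889 - (-14 + C) = 2889 - (-14 + 371862/107) = 2889 - 1*370364/107 = 2889 - 370364/107 = -61241/107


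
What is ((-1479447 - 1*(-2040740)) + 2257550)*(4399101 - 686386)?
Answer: 10465560688745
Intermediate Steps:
((-1479447 - 1*(-2040740)) + 2257550)*(4399101 - 686386) = ((-1479447 + 2040740) + 2257550)*3712715 = (561293 + 2257550)*3712715 = 2818843*3712715 = 10465560688745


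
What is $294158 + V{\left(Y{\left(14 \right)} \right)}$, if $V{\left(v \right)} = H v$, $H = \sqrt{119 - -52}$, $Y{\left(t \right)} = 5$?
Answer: $294158 + 15 \sqrt{19} \approx 2.9422 \cdot 10^{5}$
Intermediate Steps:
$H = 3 \sqrt{19}$ ($H = \sqrt{119 + \left(-46 + 98\right)} = \sqrt{119 + 52} = \sqrt{171} = 3 \sqrt{19} \approx 13.077$)
$V{\left(v \right)} = 3 v \sqrt{19}$ ($V{\left(v \right)} = 3 \sqrt{19} v = 3 v \sqrt{19}$)
$294158 + V{\left(Y{\left(14 \right)} \right)} = 294158 + 3 \cdot 5 \sqrt{19} = 294158 + 15 \sqrt{19}$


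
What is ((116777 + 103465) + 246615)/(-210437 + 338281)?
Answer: 466857/127844 ≈ 3.6518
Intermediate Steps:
((116777 + 103465) + 246615)/(-210437 + 338281) = (220242 + 246615)/127844 = 466857*(1/127844) = 466857/127844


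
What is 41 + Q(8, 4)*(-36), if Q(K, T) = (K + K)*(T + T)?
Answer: -4567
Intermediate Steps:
Q(K, T) = 4*K*T (Q(K, T) = (2*K)*(2*T) = 4*K*T)
41 + Q(8, 4)*(-36) = 41 + (4*8*4)*(-36) = 41 + 128*(-36) = 41 - 4608 = -4567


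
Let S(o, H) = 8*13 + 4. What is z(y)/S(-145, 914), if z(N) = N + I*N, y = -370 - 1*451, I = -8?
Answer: 5747/108 ≈ 53.213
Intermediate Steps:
S(o, H) = 108 (S(o, H) = 104 + 4 = 108)
y = -821 (y = -370 - 451 = -821)
z(N) = -7*N (z(N) = N - 8*N = -7*N)
z(y)/S(-145, 914) = -7*(-821)/108 = 5747*(1/108) = 5747/108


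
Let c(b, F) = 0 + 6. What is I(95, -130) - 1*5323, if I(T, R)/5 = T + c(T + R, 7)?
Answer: -4818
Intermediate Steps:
c(b, F) = 6
I(T, R) = 30 + 5*T (I(T, R) = 5*(T + 6) = 5*(6 + T) = 30 + 5*T)
I(95, -130) - 1*5323 = (30 + 5*95) - 1*5323 = (30 + 475) - 5323 = 505 - 5323 = -4818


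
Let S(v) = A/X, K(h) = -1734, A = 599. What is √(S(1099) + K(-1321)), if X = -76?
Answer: I*√2515277/38 ≈ 41.736*I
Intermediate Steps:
S(v) = -599/76 (S(v) = 599/(-76) = 599*(-1/76) = -599/76)
√(S(1099) + K(-1321)) = √(-599/76 - 1734) = √(-132383/76) = I*√2515277/38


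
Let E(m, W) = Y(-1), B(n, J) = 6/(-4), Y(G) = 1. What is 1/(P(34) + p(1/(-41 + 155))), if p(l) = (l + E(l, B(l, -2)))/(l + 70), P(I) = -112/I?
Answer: -5899/19347 ≈ -0.30490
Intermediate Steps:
B(n, J) = -3/2 (B(n, J) = 6*(-1/4) = -3/2)
E(m, W) = 1
p(l) = (1 + l)/(70 + l) (p(l) = (l + 1)/(l + 70) = (1 + l)/(70 + l))
1/(P(34) + p(1/(-41 + 155))) = 1/(-112/34 + (1 + 1/(-41 + 155))/(70 + 1/(-41 + 155))) = 1/(-112*1/34 + (1 + 1/114)/(70 + 1/114)) = 1/(-56/17 + (1 + 1/114)/(70 + 1/114)) = 1/(-56/17 + (115/114)/(7981/114)) = 1/(-56/17 + (114/7981)*(115/114)) = 1/(-56/17 + 5/347) = 1/(-19347/5899) = -5899/19347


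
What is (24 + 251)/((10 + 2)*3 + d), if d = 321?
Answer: 275/357 ≈ 0.77031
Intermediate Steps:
(24 + 251)/((10 + 2)*3 + d) = (24 + 251)/((10 + 2)*3 + 321) = 275/(12*3 + 321) = 275/(36 + 321) = 275/357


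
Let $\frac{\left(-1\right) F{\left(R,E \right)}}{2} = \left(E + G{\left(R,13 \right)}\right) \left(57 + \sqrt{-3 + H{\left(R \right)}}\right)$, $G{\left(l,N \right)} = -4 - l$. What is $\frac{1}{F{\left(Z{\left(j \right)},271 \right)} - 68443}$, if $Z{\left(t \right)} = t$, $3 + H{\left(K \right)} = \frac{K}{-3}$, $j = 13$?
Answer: $- \frac{292197}{28467695587} + \frac{508 i \sqrt{93}}{28467695587} \approx -1.0264 \cdot 10^{-5} + 1.7209 \cdot 10^{-7} i$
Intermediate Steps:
$H{\left(K \right)} = -3 - \frac{K}{3}$ ($H{\left(K \right)} = -3 + \frac{K}{-3} = -3 + K \left(- \frac{1}{3}\right) = -3 - \frac{K}{3}$)
$F{\left(R,E \right)} = - 2 \left(57 + \sqrt{-6 - \frac{R}{3}}\right) \left(-4 + E - R\right)$ ($F{\left(R,E \right)} = - 2 \left(E - \left(4 + R\right)\right) \left(57 + \sqrt{-3 - \left(3 + \frac{R}{3}\right)}\right) = - 2 \left(-4 + E - R\right) \left(57 + \sqrt{-6 - \frac{R}{3}}\right) = - 2 \left(57 + \sqrt{-6 - \frac{R}{3}}\right) \left(-4 + E - R\right)$)
$\frac{1}{F{\left(Z{\left(j \right)},271 \right)} - 68443} = \frac{1}{\left(456 - 30894 + 114 \cdot 13 + \sqrt{-54 - 39} \left(\frac{8}{3} + \frac{2}{3} \cdot 13\right) - \frac{542 \sqrt{-54 - 39}}{3}\right) - 68443} = \frac{1}{\left(456 - 30894 + 1482 + \sqrt{-54 - 39} \left(\frac{8}{3} + \frac{26}{3}\right) - \frac{542 \sqrt{-54 - 39}}{3}\right) - 68443} = \frac{1}{\left(456 - 30894 + 1482 + \sqrt{-93} \cdot \frac{34}{3} - \frac{542 \sqrt{-93}}{3}\right) - 68443} = \frac{1}{\left(456 - 30894 + 1482 + i \sqrt{93} \cdot \frac{34}{3} - \frac{542 i \sqrt{93}}{3}\right) - 68443} = \frac{1}{\left(456 - 30894 + 1482 + \frac{34 i \sqrt{93}}{3} - \frac{542 i \sqrt{93}}{3}\right) - 68443} = \frac{1}{\left(-28956 - \frac{508 i \sqrt{93}}{3}\right) - 68443} = \frac{1}{-97399 - \frac{508 i \sqrt{93}}{3}}$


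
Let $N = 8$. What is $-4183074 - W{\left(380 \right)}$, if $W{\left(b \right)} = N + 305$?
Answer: $-4183387$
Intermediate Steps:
$W{\left(b \right)} = 313$ ($W{\left(b \right)} = 8 + 305 = 313$)
$-4183074 - W{\left(380 \right)} = -4183074 - 313 = -4183387$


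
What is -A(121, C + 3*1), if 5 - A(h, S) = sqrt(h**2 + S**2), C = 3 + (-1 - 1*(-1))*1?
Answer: -5 + sqrt(14677) ≈ 116.15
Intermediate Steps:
C = 3 (C = 3 + (-1 + 1)*1 = 3 + 0*1 = 3 + 0 = 3)
A(h, S) = 5 - sqrt(S**2 + h**2) (A(h, S) = 5 - sqrt(h**2 + S**2) = 5 - sqrt(S**2 + h**2))
-A(121, C + 3*1) = -(5 - sqrt((3 + 3*1)**2 + 121**2)) = -(5 - sqrt((3 + 3)**2 + 14641)) = -(5 - sqrt(6**2 + 14641)) = -(5 - sqrt(36 + 14641)) = -(5 - sqrt(14677)) = -5 + sqrt(14677)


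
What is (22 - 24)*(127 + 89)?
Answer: -432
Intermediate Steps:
(22 - 24)*(127 + 89) = -2*216 = -432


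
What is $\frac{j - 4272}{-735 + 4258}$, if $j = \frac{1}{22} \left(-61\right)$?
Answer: $- \frac{94045}{77506} \approx -1.2134$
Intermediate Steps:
$j = - \frac{61}{22}$ ($j = \frac{1}{22} \left(-61\right) = - \frac{61}{22} \approx -2.7727$)
$\frac{j - 4272}{-735 + 4258} = \frac{- \frac{61}{22} - 4272}{-735 + 4258} = - \frac{94045}{22 \cdot 3523} = \left(- \frac{94045}{22}\right) \frac{1}{3523} = - \frac{94045}{77506}$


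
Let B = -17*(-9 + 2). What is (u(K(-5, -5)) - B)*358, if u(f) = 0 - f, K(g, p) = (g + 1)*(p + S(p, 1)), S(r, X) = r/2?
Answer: -53342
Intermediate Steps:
S(r, X) = r/2 (S(r, X) = r*(½) = r/2)
K(g, p) = 3*p*(1 + g)/2 (K(g, p) = (g + 1)*(p + p/2) = (1 + g)*(3*p/2) = 3*p*(1 + g)/2)
B = 119 (B = -17*(-7) = 119)
u(f) = -f
(u(K(-5, -5)) - B)*358 = (-3*(-5)*(1 - 5)/2 - 1*119)*358 = (-3*(-5)*(-4)/2 - 119)*358 = (-1*30 - 119)*358 = (-30 - 119)*358 = -149*358 = -53342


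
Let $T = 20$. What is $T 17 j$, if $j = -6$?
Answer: $-2040$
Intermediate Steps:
$T 17 j = 20 \cdot 17 \left(-6\right) = 340 \left(-6\right) = -2040$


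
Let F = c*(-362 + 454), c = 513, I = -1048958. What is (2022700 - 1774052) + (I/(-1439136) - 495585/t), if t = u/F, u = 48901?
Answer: -8081078323765637/35187594768 ≈ -2.2966e+5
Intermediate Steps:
F = 47196 (F = 513*(-362 + 454) = 513*92 = 47196)
t = 48901/47196 ≈ 1.0361
(2022700 - 1774052) + (I/(-1439136) - 495585/t) = (2022700 - 1774052) + (-1048958/(-1439136) - 495585/48901/47196) = 248648 + (-1048958*(-1/1439136) - 495585*47196/48901) = 248648 + (524479/719568 - 23389629660/48901) = 248648 - 16830403387639301/35187594768 = -8081078323765637/35187594768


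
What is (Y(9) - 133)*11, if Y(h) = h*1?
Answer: -1364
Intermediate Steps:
Y(h) = h
(Y(9) - 133)*11 = (9 - 133)*11 = -124*11 = -1364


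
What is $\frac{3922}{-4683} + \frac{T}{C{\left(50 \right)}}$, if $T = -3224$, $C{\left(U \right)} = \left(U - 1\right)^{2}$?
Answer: $- \frac{3502102}{1606269} \approx -2.1803$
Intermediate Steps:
$C{\left(U \right)} = \left(-1 + U\right)^{2}$
$\frac{3922}{-4683} + \frac{T}{C{\left(50 \right)}} = \frac{3922}{-4683} - \frac{3224}{\left(-1 + 50\right)^{2}} = 3922 \left(- \frac{1}{4683}\right) - \frac{3224}{49^{2}} = - \frac{3922}{4683} - \frac{3224}{2401} = - \frac{3502102}{1606269}$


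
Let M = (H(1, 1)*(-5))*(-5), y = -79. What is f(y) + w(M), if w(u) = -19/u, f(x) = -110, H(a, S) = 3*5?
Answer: -41269/375 ≈ -110.05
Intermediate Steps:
H(a, S) = 15
M = 375 (M = (15*(-5))*(-5) = -75*(-5) = 375)
f(y) + w(M) = -110 - 19/375 = -41269/375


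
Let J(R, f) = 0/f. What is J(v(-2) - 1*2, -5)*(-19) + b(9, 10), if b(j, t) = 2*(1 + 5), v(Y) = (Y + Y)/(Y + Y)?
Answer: 12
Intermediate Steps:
v(Y) = 1 (v(Y) = (2*Y)/((2*Y)) = (2*Y)*(1/(2*Y)) = 1)
J(R, f) = 0
b(j, t) = 12 (b(j, t) = 2*6 = 12)
J(v(-2) - 1*2, -5)*(-19) + b(9, 10) = 0*(-19) + 12 = 0 + 12 = 12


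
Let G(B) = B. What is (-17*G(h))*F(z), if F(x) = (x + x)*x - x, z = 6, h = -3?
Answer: 3366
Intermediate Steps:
F(x) = -x + 2*x² (F(x) = (2*x)*x - x = 2*x² - x = -x + 2*x²)
(-17*G(h))*F(z) = (-17*(-3))*(6*(-1 + 2*6)) = 51*(6*(-1 + 12)) = 51*(6*11) = 51*66 = 3366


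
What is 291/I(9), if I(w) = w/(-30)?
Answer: -970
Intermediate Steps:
I(w) = -w/30 (I(w) = w*(-1/30) = -w/30)
291/I(9) = 291/((-1/30*9)) = 291/(-3/10) = 291*(-10/3) = -970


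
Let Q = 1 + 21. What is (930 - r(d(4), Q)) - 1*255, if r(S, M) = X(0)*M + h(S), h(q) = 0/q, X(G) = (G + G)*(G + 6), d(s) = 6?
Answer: 675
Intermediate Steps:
Q = 22
X(G) = 2*G*(6 + G) (X(G) = (2*G)*(6 + G) = 2*G*(6 + G))
h(q) = 0
r(S, M) = 0 (r(S, M) = (2*0*(6 + 0))*M + 0 = (2*0*6)*M + 0 = 0*M + 0 = 0 + 0 = 0)
(930 - r(d(4), Q)) - 1*255 = (930 - 1*0) - 1*255 = (930 + 0) - 255 = 930 - 255 = 675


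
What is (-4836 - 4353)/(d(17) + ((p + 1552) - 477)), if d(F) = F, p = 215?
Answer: -9189/1307 ≈ -7.0306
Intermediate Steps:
(-4836 - 4353)/(d(17) + ((p + 1552) - 477)) = (-4836 - 4353)/(17 + ((215 + 1552) - 477)) = -9189/(17 + (1767 - 477)) = -9189/(17 + 1290) = -9189/1307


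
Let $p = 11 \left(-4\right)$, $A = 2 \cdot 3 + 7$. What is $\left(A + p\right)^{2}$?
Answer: $961$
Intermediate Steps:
$A = 13$ ($A = 6 + 7 = 13$)
$p = -44$
$\left(A + p\right)^{2} = \left(13 - 44\right)^{2} = \left(-31\right)^{2} = 961$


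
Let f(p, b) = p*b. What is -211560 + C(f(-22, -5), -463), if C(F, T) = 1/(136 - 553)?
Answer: -88220521/417 ≈ -2.1156e+5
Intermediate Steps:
f(p, b) = b*p
C(F, T) = -1/417 (C(F, T) = 1/(-417) = -1/417)
-211560 + C(f(-22, -5), -463) = -211560 - 1/417 = -88220521/417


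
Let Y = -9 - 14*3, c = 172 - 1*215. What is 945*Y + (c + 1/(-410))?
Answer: -19777581/410 ≈ -48238.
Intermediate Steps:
c = -43 (c = 172 - 215 = -43)
Y = -51 (Y = -9 - 42 = -51)
945*Y + (c + 1/(-410)) = 945*(-51) + (-43 + 1/(-410)) = -48195 + (-43 - 1/410) = -48195 - 17631/410 = -19777581/410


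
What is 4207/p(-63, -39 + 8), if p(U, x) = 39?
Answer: 4207/39 ≈ 107.87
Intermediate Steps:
4207/p(-63, -39 + 8) = 4207/39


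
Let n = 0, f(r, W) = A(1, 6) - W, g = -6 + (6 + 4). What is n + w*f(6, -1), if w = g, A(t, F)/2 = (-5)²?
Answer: 204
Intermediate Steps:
A(t, F) = 50 (A(t, F) = 2*(-5)² = 2*25 = 50)
g = 4 (g = -6 + 10 = 4)
f(r, W) = 50 - W
w = 4
n + w*f(6, -1) = 0 + 4*(50 - 1*(-1)) = 0 + 4*(50 + 1) = 0 + 4*51 = 0 + 204 = 204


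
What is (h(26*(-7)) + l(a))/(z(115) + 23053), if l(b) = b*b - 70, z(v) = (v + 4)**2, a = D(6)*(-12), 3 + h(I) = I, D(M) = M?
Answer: 4929/37214 ≈ 0.13245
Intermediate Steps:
h(I) = -3 + I
a = -72 (a = 6*(-12) = -72)
z(v) = (4 + v)**2
l(b) = -70 + b**2 (l(b) = b**2 - 70 = -70 + b**2)
(h(26*(-7)) + l(a))/(z(115) + 23053) = ((-3 + 26*(-7)) + (-70 + (-72)**2))/((4 + 115)**2 + 23053) = ((-3 - 182) + (-70 + 5184))/(119**2 + 23053) = (-185 + 5114)/(14161 + 23053) = 4929/37214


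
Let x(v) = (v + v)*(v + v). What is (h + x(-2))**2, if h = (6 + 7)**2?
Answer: 34225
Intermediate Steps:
x(v) = 4*v**2 (x(v) = (2*v)*(2*v) = 4*v**2)
h = 169 (h = 13**2 = 169)
(h + x(-2))**2 = (169 + 4*(-2)**2)**2 = (169 + 4*4)**2 = (169 + 16)**2 = 185**2 = 34225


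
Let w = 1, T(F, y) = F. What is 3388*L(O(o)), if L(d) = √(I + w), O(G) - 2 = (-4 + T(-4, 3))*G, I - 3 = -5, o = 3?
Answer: 3388*I ≈ 3388.0*I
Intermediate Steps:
I = -2 (I = 3 - 5 = -2)
O(G) = 2 - 8*G (O(G) = 2 + (-4 - 4)*G = 2 - 8*G)
L(d) = I (L(d) = √(-2 + 1) = √(-1) = I)
3388*L(O(o)) = 3388*I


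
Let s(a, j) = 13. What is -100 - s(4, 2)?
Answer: -113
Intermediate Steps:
-100 - s(4, 2) = -100 - 1*13 = -100 - 13 = -113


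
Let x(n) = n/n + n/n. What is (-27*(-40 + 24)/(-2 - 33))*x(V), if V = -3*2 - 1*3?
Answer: -864/35 ≈ -24.686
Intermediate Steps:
V = -9 (V = -6 - 3 = -9)
x(n) = 2 (x(n) = 1 + 1 = 2)
(-27*(-40 + 24)/(-2 - 33))*x(V) = -27*(-40 + 24)/(-2 - 33)*2 = -(-432)/(-35)*2 = -(-432)*(-1)/35*2 = -27*16/35*2 = -432/35*2 = -864/35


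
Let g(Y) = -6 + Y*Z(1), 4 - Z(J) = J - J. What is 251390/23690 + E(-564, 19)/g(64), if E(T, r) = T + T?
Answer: 78533/12875 ≈ 6.0996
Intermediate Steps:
E(T, r) = 2*T
Z(J) = 4 (Z(J) = 4 - (J - J) = 4 - 1*0 = 4 + 0 = 4)
g(Y) = -6 + 4*Y (g(Y) = -6 + Y*4 = -6 + 4*Y)
251390/23690 + E(-564, 19)/g(64) = 251390/23690 + (2*(-564))/(-6 + 4*64) = 251390*(1/23690) - 1128/(-6 + 256) = 1093/103 - 1128/250 = 1093/103 - 1128*1/250 = 1093/103 - 564/125 = 78533/12875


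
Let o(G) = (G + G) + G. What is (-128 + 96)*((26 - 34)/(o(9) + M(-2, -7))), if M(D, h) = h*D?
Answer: 256/41 ≈ 6.2439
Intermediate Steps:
o(G) = 3*G (o(G) = 2*G + G = 3*G)
M(D, h) = D*h
(-128 + 96)*((26 - 34)/(o(9) + M(-2, -7))) = (-128 + 96)*((26 - 34)/(3*9 - 2*(-7))) = -(-256)/(27 + 14) = -(-256)/41 = -32*(-8/41) = 256/41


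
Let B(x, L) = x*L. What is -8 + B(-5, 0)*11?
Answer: -8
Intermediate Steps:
B(x, L) = L*x
-8 + B(-5, 0)*11 = -8 + (0*(-5))*11 = -8 + 0*11 = -8 + 0 = -8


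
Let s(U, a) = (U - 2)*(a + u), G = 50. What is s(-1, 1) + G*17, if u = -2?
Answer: 853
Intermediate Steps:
s(U, a) = (-2 + U)*(-2 + a) (s(U, a) = (U - 2)*(a - 2) = (-2 + U)*(-2 + a))
s(-1, 1) + G*17 = (4 - 2*(-1) - 2*1 - 1*1) + 50*17 = (4 + 2 - 2 - 1) + 850 = 3 + 850 = 853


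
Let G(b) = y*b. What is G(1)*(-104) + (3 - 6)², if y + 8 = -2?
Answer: 1049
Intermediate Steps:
y = -10 (y = -8 - 2 = -10)
G(b) = -10*b
G(1)*(-104) + (3 - 6)² = -10*1*(-104) + (3 - 6)² = -10*(-104) + (-3)² = 1040 + 9 = 1049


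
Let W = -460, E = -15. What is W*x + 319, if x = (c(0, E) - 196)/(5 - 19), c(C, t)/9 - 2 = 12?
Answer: -1981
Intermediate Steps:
c(C, t) = 126 (c(C, t) = 18 + 9*12 = 18 + 108 = 126)
x = 5 (x = (126 - 196)/(5 - 19) = -70/(-14) = -70*(-1/14) = 5)
W*x + 319 = -460*5 + 319 = -2300 + 319 = -1981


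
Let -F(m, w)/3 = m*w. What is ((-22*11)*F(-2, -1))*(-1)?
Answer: -1452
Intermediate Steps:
F(m, w) = -3*m*w
((-22*11)*F(-2, -1))*(-1) = ((-22*11)*(-3*(-2)*(-1)))*(-1) = -242*(-6)*(-1) = 1452*(-1) = -1452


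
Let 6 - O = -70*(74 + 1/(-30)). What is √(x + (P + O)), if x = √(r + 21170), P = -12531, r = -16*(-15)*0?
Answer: √(-66126 + 9*√21170)/3 ≈ 84.864*I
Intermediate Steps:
r = 0 (r = 240*0 = 0)
O = 15551/3 (O = 6 - (-70)*(74 + 1/(-30)) = 6 - (-70)*(74 - 1/30) = 6 - (-70)*2219/30 = 6 - 1*(-15533/3) = 6 + 15533/3 = 15551/3 ≈ 5183.7)
x = √21170 (x = √(0 + 21170) = √21170 ≈ 145.50)
√(x + (P + O)) = √(√21170 + (-12531 + 15551/3)) = √(√21170 - 22042/3) = √(-22042/3 + √21170)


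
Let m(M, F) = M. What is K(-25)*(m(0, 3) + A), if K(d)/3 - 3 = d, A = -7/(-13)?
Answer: -462/13 ≈ -35.538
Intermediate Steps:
A = 7/13 (A = -7*(-1/13) = 7/13 ≈ 0.53846)
K(d) = 9 + 3*d
K(-25)*(m(0, 3) + A) = (9 + 3*(-25))*(0 + 7/13) = (9 - 75)*(7/13) = -66*7/13 = -462/13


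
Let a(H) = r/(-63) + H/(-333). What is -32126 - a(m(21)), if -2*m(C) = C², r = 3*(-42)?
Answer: -2377521/74 ≈ -32129.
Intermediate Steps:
r = -126
m(C) = -C²/2
a(H) = 2 - H/333 (a(H) = -126/(-63) + H/(-333) = -126*(-1/63) + H*(-1/333) = 2 - H/333)
-32126 - a(m(21)) = -32126 - (2 - (-1)*21²/666) = -32126 - (2 - (-1)*441/666) = -32126 - (2 - 1/333*(-441/2)) = -32126 - (2 + 49/74) = -32126 - 1*197/74 = -32126 - 197/74 = -2377521/74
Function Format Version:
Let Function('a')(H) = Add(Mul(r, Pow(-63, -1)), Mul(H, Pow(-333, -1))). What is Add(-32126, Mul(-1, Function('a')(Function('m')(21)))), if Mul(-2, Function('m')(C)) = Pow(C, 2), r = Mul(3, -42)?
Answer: Rational(-2377521, 74) ≈ -32129.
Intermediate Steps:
r = -126
Function('m')(C) = Mul(Rational(-1, 2), Pow(C, 2))
Function('a')(H) = Add(2, Mul(Rational(-1, 333), H)) (Function('a')(H) = Add(Mul(-126, Pow(-63, -1)), Mul(H, Pow(-333, -1))) = Add(Mul(-126, Rational(-1, 63)), Mul(H, Rational(-1, 333))) = Add(2, Mul(Rational(-1, 333), H)))
Add(-32126, Mul(-1, Function('a')(Function('m')(21)))) = Add(-32126, Mul(-1, Add(2, Mul(Rational(-1, 333), Mul(Rational(-1, 2), Pow(21, 2)))))) = Add(-32126, Mul(-1, Add(2, Mul(Rational(-1, 333), Mul(Rational(-1, 2), 441))))) = Add(-32126, Mul(-1, Add(2, Mul(Rational(-1, 333), Rational(-441, 2))))) = Add(-32126, Mul(-1, Add(2, Rational(49, 74)))) = Add(-32126, Mul(-1, Rational(197, 74))) = Add(-32126, Rational(-197, 74)) = Rational(-2377521, 74)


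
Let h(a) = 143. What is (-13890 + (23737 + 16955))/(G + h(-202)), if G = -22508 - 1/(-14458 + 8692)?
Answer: -154540332/128956589 ≈ -1.1984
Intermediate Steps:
G = -129781127/5766 (G = -22508 - 1/(-5766) = -22508 - 1*(-1/5766) = -22508 + 1/5766 = -129781127/5766 ≈ -22508.)
(-13890 + (23737 + 16955))/(G + h(-202)) = (-13890 + (23737 + 16955))/(-129781127/5766 + 143) = (-13890 + 40692)/(-128956589/5766) = 26802*(-5766/128956589) = -154540332/128956589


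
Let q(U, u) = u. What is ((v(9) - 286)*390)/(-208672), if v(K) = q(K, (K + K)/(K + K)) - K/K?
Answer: 27885/52168 ≈ 0.53452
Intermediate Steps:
v(K) = 0 (v(K) = (K + K)/(K + K) - K/K = (2*K)/((2*K)) - 1*1 = (2*K)*(1/(2*K)) - 1 = 1 - 1 = 0)
((v(9) - 286)*390)/(-208672) = ((0 - 286)*390)/(-208672) = -286*390*(-1/208672) = -111540*(-1/208672) = 27885/52168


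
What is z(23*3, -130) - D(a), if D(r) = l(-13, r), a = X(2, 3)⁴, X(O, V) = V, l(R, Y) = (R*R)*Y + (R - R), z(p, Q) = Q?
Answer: -13819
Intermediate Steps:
l(R, Y) = Y*R² (l(R, Y) = R²*Y + 0 = Y*R² + 0 = Y*R²)
a = 81 (a = 3⁴ = 81)
D(r) = 169*r (D(r) = r*(-13)² = r*169 = 169*r)
z(23*3, -130) - D(a) = -130 - 169*81 = -130 - 1*13689 = -130 - 13689 = -13819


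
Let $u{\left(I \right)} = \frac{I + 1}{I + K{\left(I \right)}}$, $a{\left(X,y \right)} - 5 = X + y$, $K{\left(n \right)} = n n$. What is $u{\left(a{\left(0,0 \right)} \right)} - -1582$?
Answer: $\frac{7911}{5} \approx 1582.2$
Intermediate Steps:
$K{\left(n \right)} = n^{2}$
$a{\left(X,y \right)} = 5 + X + y$ ($a{\left(X,y \right)} = 5 + \left(X + y\right) = 5 + X + y$)
$u{\left(I \right)} = \frac{1 + I}{I + I^{2}}$ ($u{\left(I \right)} = \frac{I + 1}{I + I^{2}} = \frac{1 + I}{I + I^{2}}$)
$u{\left(a{\left(0,0 \right)} \right)} - -1582 = \frac{1}{5 + 0 + 0} - -1582 = \frac{1}{5} + 1582 = \frac{7911}{5}$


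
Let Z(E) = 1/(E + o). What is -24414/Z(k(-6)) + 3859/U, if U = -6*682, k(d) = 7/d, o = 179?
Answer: -17765925175/4092 ≈ -4.3416e+6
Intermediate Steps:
Z(E) = 1/(179 + E) (Z(E) = 1/(E + 179) = 1/(179 + E))
U = -4092
-24414/Z(k(-6)) + 3859/U = -24414/(1/(179 + 7/(-6))) + 3859/(-4092) = -24414/(1/(179 + 7*(-⅙))) + 3859*(-1/4092) = -24414/(1/(179 - 7/6)) - 3859/4092 = -24414/(1/(1067/6)) - 3859/4092 = -24414/6/1067 - 3859/4092 = -24414*1067/6 - 3859/4092 = -4341623 - 3859/4092 = -17765925175/4092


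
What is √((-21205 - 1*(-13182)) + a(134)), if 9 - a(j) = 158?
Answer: 6*I*√227 ≈ 90.399*I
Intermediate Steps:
a(j) = -149 (a(j) = 9 - 1*158 = 9 - 158 = -149)
√((-21205 - 1*(-13182)) + a(134)) = √((-21205 - 1*(-13182)) - 149) = √((-21205 + 13182) - 149) = √(-8023 - 149) = √(-8172) = 6*I*√227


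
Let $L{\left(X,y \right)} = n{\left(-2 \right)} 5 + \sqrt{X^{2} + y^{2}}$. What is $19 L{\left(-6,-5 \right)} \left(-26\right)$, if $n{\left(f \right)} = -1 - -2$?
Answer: $-2470 - 494 \sqrt{61} \approx -6328.3$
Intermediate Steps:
$n{\left(f \right)} = 1$ ($n{\left(f \right)} = -1 + 2 = 1$)
$L{\left(X,y \right)} = 5 + \sqrt{X^{2} + y^{2}}$ ($L{\left(X,y \right)} = 1 \cdot 5 + \sqrt{X^{2} + y^{2}} = 5 + \sqrt{X^{2} + y^{2}}$)
$19 L{\left(-6,-5 \right)} \left(-26\right) = 19 \left(5 + \sqrt{\left(-6\right)^{2} + \left(-5\right)^{2}}\right) \left(-26\right) = 19 \left(5 + \sqrt{36 + 25}\right) \left(-26\right) = 19 \left(5 + \sqrt{61}\right) \left(-26\right) = \left(95 + 19 \sqrt{61}\right) \left(-26\right) = -2470 - 494 \sqrt{61}$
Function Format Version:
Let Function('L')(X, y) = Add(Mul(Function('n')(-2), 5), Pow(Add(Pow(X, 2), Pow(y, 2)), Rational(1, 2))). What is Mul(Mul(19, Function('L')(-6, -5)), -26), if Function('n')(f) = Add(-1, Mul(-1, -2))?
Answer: Add(-2470, Mul(-494, Pow(61, Rational(1, 2)))) ≈ -6328.3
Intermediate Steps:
Function('n')(f) = 1 (Function('n')(f) = Add(-1, 2) = 1)
Function('L')(X, y) = Add(5, Pow(Add(Pow(X, 2), Pow(y, 2)), Rational(1, 2))) (Function('L')(X, y) = Add(Mul(1, 5), Pow(Add(Pow(X, 2), Pow(y, 2)), Rational(1, 2))) = Add(5, Pow(Add(Pow(X, 2), Pow(y, 2)), Rational(1, 2))))
Mul(Mul(19, Function('L')(-6, -5)), -26) = Mul(Mul(19, Add(5, Pow(Add(Pow(-6, 2), Pow(-5, 2)), Rational(1, 2)))), -26) = Mul(Mul(19, Add(5, Pow(Add(36, 25), Rational(1, 2)))), -26) = Mul(Mul(19, Add(5, Pow(61, Rational(1, 2)))), -26) = Mul(Add(95, Mul(19, Pow(61, Rational(1, 2)))), -26) = Add(-2470, Mul(-494, Pow(61, Rational(1, 2))))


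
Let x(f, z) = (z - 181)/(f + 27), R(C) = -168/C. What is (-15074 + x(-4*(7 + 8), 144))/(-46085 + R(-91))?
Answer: 6466265/19769673 ≈ 0.32708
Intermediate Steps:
x(f, z) = (-181 + z)/(27 + f)
(-15074 + x(-4*(7 + 8), 144))/(-46085 + R(-91)) = (-15074 + (-181 + 144)/(27 - 4*(7 + 8)))/(-46085 - 168/(-91)) = (-15074 - 37/(27 - 4*15))/(-46085 - 168*(-1/91)) = (-15074 - 37/(27 - 60))/(-46085 + 24/13) = (-15074 - 37/(-33))/(-599081/13) = (-15074 - 1/33*(-37))*(-13/599081) = (-15074 + 37/33)*(-13/599081) = -497405/33*(-13/599081) = 6466265/19769673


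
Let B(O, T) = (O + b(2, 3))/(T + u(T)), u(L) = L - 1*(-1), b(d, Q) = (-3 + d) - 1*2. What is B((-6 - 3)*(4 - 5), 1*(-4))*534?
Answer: -3204/7 ≈ -457.71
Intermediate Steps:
b(d, Q) = -5 + d (b(d, Q) = (-3 + d) - 2 = -5 + d)
u(L) = 1 + L (u(L) = L + 1 = 1 + L)
B(O, T) = (-3 + O)/(1 + 2*T) (B(O, T) = (O + (-5 + 2))/(T + (1 + T)) = (O - 3)/(1 + 2*T) = (-3 + O)/(1 + 2*T))
B((-6 - 3)*(4 - 5), 1*(-4))*534 = ((-3 + (-6 - 3)*(4 - 5))/(1 + 2*(1*(-4))))*534 = ((-3 - 9*(-1))/(1 + 2*(-4)))*534 = ((-3 + 9)/(1 - 8))*534 = (6/(-7))*534 = -⅐*6*534 = -6/7*534 = -3204/7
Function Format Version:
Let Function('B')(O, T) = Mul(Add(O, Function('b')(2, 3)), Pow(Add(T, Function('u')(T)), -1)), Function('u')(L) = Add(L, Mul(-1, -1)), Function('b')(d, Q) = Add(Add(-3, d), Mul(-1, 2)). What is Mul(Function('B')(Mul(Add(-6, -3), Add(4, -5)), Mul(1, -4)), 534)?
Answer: Rational(-3204, 7) ≈ -457.71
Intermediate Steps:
Function('b')(d, Q) = Add(-5, d) (Function('b')(d, Q) = Add(Add(-3, d), -2) = Add(-5, d))
Function('u')(L) = Add(1, L) (Function('u')(L) = Add(L, 1) = Add(1, L))
Function('B')(O, T) = Mul(Pow(Add(1, Mul(2, T)), -1), Add(-3, O)) (Function('B')(O, T) = Mul(Add(O, Add(-5, 2)), Pow(Add(T, Add(1, T)), -1)) = Mul(Add(O, -3), Pow(Add(1, Mul(2, T)), -1)) = Mul(Add(-3, O), Pow(Add(1, Mul(2, T)), -1)) = Mul(Pow(Add(1, Mul(2, T)), -1), Add(-3, O)))
Mul(Function('B')(Mul(Add(-6, -3), Add(4, -5)), Mul(1, -4)), 534) = Mul(Mul(Pow(Add(1, Mul(2, Mul(1, -4))), -1), Add(-3, Mul(Add(-6, -3), Add(4, -5)))), 534) = Mul(Mul(Pow(Add(1, Mul(2, -4)), -1), Add(-3, Mul(-9, -1))), 534) = Mul(Mul(Pow(Add(1, -8), -1), Add(-3, 9)), 534) = Mul(Mul(Pow(-7, -1), 6), 534) = Mul(Mul(Rational(-1, 7), 6), 534) = Mul(Rational(-6, 7), 534) = Rational(-3204, 7)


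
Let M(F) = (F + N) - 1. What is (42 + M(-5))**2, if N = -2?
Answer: 1156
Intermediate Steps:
M(F) = -3 + F (M(F) = (F - 2) - 1 = (-2 + F) - 1 = -3 + F)
(42 + M(-5))**2 = (42 + (-3 - 5))**2 = (42 - 8)**2 = 34**2 = 1156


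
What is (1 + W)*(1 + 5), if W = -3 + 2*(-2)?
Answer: -36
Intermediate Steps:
W = -7 (W = -3 - 4 = -7)
(1 + W)*(1 + 5) = (1 - 7)*(1 + 5) = -6*6 = -36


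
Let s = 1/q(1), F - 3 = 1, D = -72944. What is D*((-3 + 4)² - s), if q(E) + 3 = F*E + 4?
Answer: -291776/5 ≈ -58355.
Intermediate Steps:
F = 4 (F = 3 + 1 = 4)
q(E) = 1 + 4*E (q(E) = -3 + (4*E + 4) = -3 + (4 + 4*E) = 1 + 4*E)
s = ⅕ (s = 1/(1 + 4*1) = 1/(1 + 4) = 1/5 = ⅕ ≈ 0.20000)
D*((-3 + 4)² - s) = -72944*((-3 + 4)² - 1*⅕) = -72944*(1² - ⅕) = -72944*(1 - ⅕) = -72944*⅘ = -291776/5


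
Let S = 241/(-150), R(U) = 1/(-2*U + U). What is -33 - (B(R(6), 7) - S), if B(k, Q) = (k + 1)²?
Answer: -31771/900 ≈ -35.301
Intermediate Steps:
R(U) = -1/U (R(U) = 1/(-U) = -1/U)
B(k, Q) = (1 + k)²
S = -241/150 (S = 241*(-1/150) = -241/150 ≈ -1.6067)
-33 - (B(R(6), 7) - S) = -33 - ((1 - 1/6)² - 1*(-241/150)) = -33 - ((1 - 1*⅙)² + 241/150) = -33 - ((1 - ⅙)² + 241/150) = -33 - ((⅚)² + 241/150) = -33 - (25/36 + 241/150) = -33 - 1*2071/900 = -33 - 2071/900 = -31771/900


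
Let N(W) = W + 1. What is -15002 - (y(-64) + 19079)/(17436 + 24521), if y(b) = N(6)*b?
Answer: -629457545/41957 ≈ -15002.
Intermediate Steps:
N(W) = 1 + W
y(b) = 7*b (y(b) = (1 + 6)*b = 7*b)
-15002 - (y(-64) + 19079)/(17436 + 24521) = -15002 - (7*(-64) + 19079)/(17436 + 24521) = -15002 - (-448 + 19079)/41957 = -15002 - 18631/41957 = -629457545/41957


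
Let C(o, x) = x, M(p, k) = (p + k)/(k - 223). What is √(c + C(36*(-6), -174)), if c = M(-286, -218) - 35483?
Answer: I*√1747137/7 ≈ 188.83*I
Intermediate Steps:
M(p, k) = (k + p)/(-223 + k)
c = -248373/7 (c = (-218 - 286)/(-223 - 218) - 35483 = -504/(-441) - 35483 = -1/441*(-504) - 35483 = 8/7 - 35483 = -248373/7 ≈ -35482.)
√(c + C(36*(-6), -174)) = √(-248373/7 - 174) = √(-249591/7) = I*√1747137/7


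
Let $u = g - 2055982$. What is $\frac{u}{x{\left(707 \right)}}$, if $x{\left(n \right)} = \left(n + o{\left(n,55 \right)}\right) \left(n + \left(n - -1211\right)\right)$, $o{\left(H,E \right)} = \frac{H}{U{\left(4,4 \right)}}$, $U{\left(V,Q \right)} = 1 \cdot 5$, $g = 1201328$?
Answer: $- \frac{427327}{1113525} \approx -0.38376$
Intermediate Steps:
$U{\left(V,Q \right)} = 5$
$u = -854654$ ($u = 1201328 - 2055982 = -854654$)
$o{\left(H,E \right)} = \frac{H}{5}$
$x{\left(n \right)} = \frac{6 n \left(1211 + 2 n\right)}{5}$ ($x{\left(n \right)} = \left(n + \frac{n}{5}\right) \left(n + \left(n - -1211\right)\right) = \frac{6 n}{5} \left(n + \left(n + 1211\right)\right) = \frac{6 n}{5} \left(n + \left(1211 + n\right)\right) = \frac{6 n}{5} \left(1211 + 2 n\right) = \frac{6 n \left(1211 + 2 n\right)}{5}$)
$\frac{u}{x{\left(707 \right)}} = - \frac{854654}{\frac{6}{5} \cdot 707 \left(1211 + 2 \cdot 707\right)} = - \frac{854654}{\frac{6}{5} \cdot 707 \left(1211 + 1414\right)} = - \frac{854654}{\frac{6}{5} \cdot 707 \cdot 2625} = - \frac{854654}{2227050} = \left(-854654\right) \frac{1}{2227050} = - \frac{427327}{1113525}$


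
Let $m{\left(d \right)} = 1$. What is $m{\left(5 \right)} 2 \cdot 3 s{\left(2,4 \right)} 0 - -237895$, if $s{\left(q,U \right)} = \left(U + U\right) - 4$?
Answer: $237895$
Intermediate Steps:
$s{\left(q,U \right)} = -4 + 2 U$ ($s{\left(q,U \right)} = 2 U - 4 = -4 + 2 U$)
$m{\left(5 \right)} 2 \cdot 3 s{\left(2,4 \right)} 0 - -237895 = 1 \cdot 2 \cdot 3 \left(-4 + 2 \cdot 4\right) 0 - -237895 = 1 \cdot 6 \left(-4 + 8\right) 0 + 237895 = 1 \cdot 6 \cdot 4 \cdot 0 + 237895 = 1 \cdot 24 \cdot 0 + 237895 = 24 \cdot 0 + 237895 = 0 + 237895 = 237895$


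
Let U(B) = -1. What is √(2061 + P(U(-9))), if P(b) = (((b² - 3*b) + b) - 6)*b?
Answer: 4*√129 ≈ 45.431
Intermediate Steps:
P(b) = b*(-6 + b² - 2*b) (P(b) = ((b² - 2*b) - 6)*b = (-6 + b² - 2*b)*b = b*(-6 + b² - 2*b))
√(2061 + P(U(-9))) = √(2061 - (-6 + (-1)² - 2*(-1))) = √(2061 - (-6 + 1 + 2)) = √(2061 - 1*(-3)) = √(2061 + 3) = √2064 = 4*√129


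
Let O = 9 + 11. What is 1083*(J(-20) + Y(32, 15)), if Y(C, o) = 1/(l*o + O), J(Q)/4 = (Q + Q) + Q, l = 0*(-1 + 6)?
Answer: -5197317/20 ≈ -2.5987e+5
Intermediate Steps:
l = 0 (l = 0*5 = 0)
J(Q) = 12*Q (J(Q) = 4*((Q + Q) + Q) = 4*(2*Q + Q) = 4*(3*Q) = 12*Q)
O = 20
Y(C, o) = 1/20 (Y(C, o) = 1/(0*o + 20) = 1/(0 + 20) = 1/20)
1083*(J(-20) + Y(32, 15)) = 1083*(12*(-20) + 1/20) = 1083*(-240 + 1/20) = 1083*(-4799/20) = -5197317/20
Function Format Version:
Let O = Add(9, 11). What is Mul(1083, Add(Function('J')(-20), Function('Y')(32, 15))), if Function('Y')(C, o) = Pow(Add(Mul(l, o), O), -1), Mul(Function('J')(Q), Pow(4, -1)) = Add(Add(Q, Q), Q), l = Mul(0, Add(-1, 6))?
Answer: Rational(-5197317, 20) ≈ -2.5987e+5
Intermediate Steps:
l = 0 (l = Mul(0, 5) = 0)
Function('J')(Q) = Mul(12, Q) (Function('J')(Q) = Mul(4, Add(Add(Q, Q), Q)) = Mul(4, Add(Mul(2, Q), Q)) = Mul(4, Mul(3, Q)) = Mul(12, Q))
O = 20
Function('Y')(C, o) = Rational(1, 20) (Function('Y')(C, o) = Pow(Add(Mul(0, o), 20), -1) = Pow(Add(0, 20), -1) = Pow(20, -1) = Rational(1, 20))
Mul(1083, Add(Function('J')(-20), Function('Y')(32, 15))) = Mul(1083, Add(Mul(12, -20), Rational(1, 20))) = Mul(1083, Add(-240, Rational(1, 20))) = Mul(1083, Rational(-4799, 20)) = Rational(-5197317, 20)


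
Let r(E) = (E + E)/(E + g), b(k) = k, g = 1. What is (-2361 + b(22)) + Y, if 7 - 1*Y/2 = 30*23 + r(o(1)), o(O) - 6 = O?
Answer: -7417/2 ≈ -3708.5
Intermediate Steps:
o(O) = 6 + O
r(E) = 2*E/(1 + E) (r(E) = (E + E)/(E + 1) = (2*E)/(1 + E) = 2*E/(1 + E))
Y = -2739/2 (Y = 14 - 2*(30*23 + 2*(6 + 1)/(1 + (6 + 1))) = 14 - 2*(690 + 2*7/(1 + 7)) = 14 - 2*(690 + 2*7/8) = 14 - 2*(690 + 2*7*(1/8)) = 14 - 2*(690 + 7/4) = 14 - 2*2767/4 = 14 - 2767/2 = -2739/2 ≈ -1369.5)
(-2361 + b(22)) + Y = (-2361 + 22) - 2739/2 = -2339 - 2739/2 = -7417/2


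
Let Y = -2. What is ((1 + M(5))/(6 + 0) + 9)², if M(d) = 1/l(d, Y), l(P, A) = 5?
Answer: 2116/25 ≈ 84.640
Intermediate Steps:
M(d) = ⅕ (M(d) = 1/5 = ⅕)
((1 + M(5))/(6 + 0) + 9)² = ((1 + ⅕)/(6 + 0) + 9)² = ((6/5)/6 + 9)² = ((6/5)*(⅙) + 9)² = (⅕ + 9)² = (46/5)² = 2116/25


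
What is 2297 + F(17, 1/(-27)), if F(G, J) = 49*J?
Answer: 61970/27 ≈ 2295.2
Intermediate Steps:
2297 + F(17, 1/(-27)) = 2297 + 49/(-27) = 2297 + 49*(-1/27) = 2297 - 49/27 = 61970/27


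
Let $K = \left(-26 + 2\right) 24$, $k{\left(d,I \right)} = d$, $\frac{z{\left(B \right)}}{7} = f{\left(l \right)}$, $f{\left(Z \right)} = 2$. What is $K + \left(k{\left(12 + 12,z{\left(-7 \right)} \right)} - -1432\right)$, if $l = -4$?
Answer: $880$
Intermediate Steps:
$z{\left(B \right)} = 14$ ($z{\left(B \right)} = 7 \cdot 2 = 14$)
$K = -576$ ($K = \left(-24\right) 24 = -576$)
$K + \left(k{\left(12 + 12,z{\left(-7 \right)} \right)} - -1432\right) = -576 + \left(\left(12 + 12\right) - -1432\right) = -576 + \left(24 + 1432\right) = -576 + 1456 = 880$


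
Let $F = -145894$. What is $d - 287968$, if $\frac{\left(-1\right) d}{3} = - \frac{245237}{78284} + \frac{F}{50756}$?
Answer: $- \frac{286033866315067}{993345676} \approx -2.8795 \cdot 10^{5}$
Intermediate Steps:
$d = \frac{17901311301}{993345676}$ ($d = - 3 \left(- \frac{245237}{78284} - \frac{145894}{50756}\right) = - 3 \left(\left(-245237\right) \frac{1}{78284} - \frac{72947}{25378}\right) = - 3 \left(- \frac{245237}{78284} - \frac{72947}{25378}\right) = \left(-3\right) \left(- \frac{5967103767}{993345676}\right) = \frac{17901311301}{993345676} \approx 18.021$)
$d - 287968 = \frac{17901311301}{993345676} - 287968 = - \frac{286033866315067}{993345676}$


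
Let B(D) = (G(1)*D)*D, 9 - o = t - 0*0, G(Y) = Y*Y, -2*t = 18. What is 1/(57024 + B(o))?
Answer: 1/57348 ≈ 1.7437e-5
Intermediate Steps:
t = -9 (t = -½*18 = -9)
G(Y) = Y²
o = 18 (o = 9 - (-9 - 0*0) = 9 - (-9 - 1*0) = 9 - (-9 + 0) = 9 - 1*(-9) = 9 + 9 = 18)
B(D) = D² (B(D) = (1²*D)*D = (1*D)*D = D*D = D²)
1/(57024 + B(o)) = 1/(57024 + 18²) = 1/(57024 + 324) = 1/57348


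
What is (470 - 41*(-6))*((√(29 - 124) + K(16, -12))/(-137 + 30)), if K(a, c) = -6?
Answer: 4296/107 - 716*I*√95/107 ≈ 40.15 - 65.222*I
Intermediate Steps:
(470 - 41*(-6))*((√(29 - 124) + K(16, -12))/(-137 + 30)) = (470 - 41*(-6))*((√(29 - 124) - 6)/(-137 + 30)) = (470 + 246)*((√(-95) - 6)/(-107)) = 716*((I*√95 - 6)*(-1/107)) = 716*((-6 + I*√95)*(-1/107)) = 716*(6/107 - I*√95/107) = 4296/107 - 716*I*√95/107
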